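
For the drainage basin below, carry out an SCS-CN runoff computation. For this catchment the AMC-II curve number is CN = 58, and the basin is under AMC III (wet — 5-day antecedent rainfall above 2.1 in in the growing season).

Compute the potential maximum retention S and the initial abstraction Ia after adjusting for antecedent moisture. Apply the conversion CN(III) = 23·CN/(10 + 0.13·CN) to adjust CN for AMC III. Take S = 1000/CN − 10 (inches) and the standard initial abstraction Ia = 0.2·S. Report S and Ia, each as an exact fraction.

Adjust CN=58 to AMC III: 23·58/(10 + 0.13·58) → 1334 ÷ (877/50) = 66700/877 ≈ 76.055
Retention S: 1000/CN − 10 with CN=76.055 → S = 2100/667 ≈ 3.148 in
Ia = 0.2S: 0.2·3.148 = 0.630 in (exactly 420/667)

S = 2100/667 in ≈ 3.148 in; Ia = 420/667 in ≈ 0.630 in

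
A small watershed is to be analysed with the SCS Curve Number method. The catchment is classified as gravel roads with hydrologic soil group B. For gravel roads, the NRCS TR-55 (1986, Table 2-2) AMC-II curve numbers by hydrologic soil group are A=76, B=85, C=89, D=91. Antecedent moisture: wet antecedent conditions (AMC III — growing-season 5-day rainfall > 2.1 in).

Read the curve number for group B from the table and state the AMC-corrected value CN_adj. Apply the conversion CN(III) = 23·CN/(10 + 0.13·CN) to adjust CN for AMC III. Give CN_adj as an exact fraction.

CN_adj = 39100/421 ≈ 92.874

NRCS table: gravel roads, soil group B → CN(II) = 85
Adjust CN=85 to AMC III: 23·85/(10 + 0.13·85) → 1955 ÷ (421/20) = 39100/421 ≈ 92.874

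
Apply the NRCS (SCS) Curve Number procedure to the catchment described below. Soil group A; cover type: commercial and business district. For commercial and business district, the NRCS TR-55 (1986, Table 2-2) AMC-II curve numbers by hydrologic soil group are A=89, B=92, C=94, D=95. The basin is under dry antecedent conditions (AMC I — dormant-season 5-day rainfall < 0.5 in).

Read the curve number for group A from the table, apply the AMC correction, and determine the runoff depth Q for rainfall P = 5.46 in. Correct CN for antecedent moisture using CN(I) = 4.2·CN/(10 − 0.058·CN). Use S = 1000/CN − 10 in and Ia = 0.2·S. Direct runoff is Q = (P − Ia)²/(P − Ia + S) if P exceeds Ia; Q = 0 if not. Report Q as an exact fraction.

Q = 207240726169/68240647650 in ≈ 3.037 in

NRCS table: commercial and business district, soil group A → CN(II) = 89
Dry (AMC I): CN(I) = 4.2·89/(10 − 0.058·89) = (1869/5)/(2419/500) = 186900/2419 ≈ 77.263
Max retention: S = 1000/(186900/2419) − 10 = 5500/1869 in (≈ 2.943 in)
Initial abstraction Ia = S/5 = (5500/1869)/5 = 1100/1869 ≈ 0.589 in
Excess rainfall: 5.460 − 0.589 = 4.871 in; P > Ia so Q > 0
Runoff Q = (P−Ia)²/(P−Ia+S) = (4.871)²/(4.871+2.943) = 207240726169/68240647650 ≈ 3.037 in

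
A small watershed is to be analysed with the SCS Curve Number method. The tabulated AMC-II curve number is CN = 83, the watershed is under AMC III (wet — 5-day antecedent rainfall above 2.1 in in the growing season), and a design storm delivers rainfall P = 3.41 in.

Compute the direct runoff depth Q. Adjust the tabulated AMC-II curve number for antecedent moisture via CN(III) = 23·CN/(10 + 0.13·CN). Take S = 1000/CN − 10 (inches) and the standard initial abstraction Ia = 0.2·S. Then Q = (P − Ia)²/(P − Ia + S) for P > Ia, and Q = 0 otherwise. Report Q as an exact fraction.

Q = 380650746961/150232382100 in ≈ 2.534 in

CN(III) from CN(II)=83: (23·83)/(10 + 0.13·83) = 190900/2079 ≈ 91.823
S = 1000/(190900/2079) − 10 = 1700/1909 in ≈ 0.891 in
Ia = 0.2·(1700/1909) = 340/1909 in ≈ 0.178 in
Since P=3.410 > Ia=0.178: effective rainfall P−Ia = 616969/190900 in
Q: (616969/190900)² ÷ (786969/190900) = 380650746961/150232382100 in (≈ 2.534 in)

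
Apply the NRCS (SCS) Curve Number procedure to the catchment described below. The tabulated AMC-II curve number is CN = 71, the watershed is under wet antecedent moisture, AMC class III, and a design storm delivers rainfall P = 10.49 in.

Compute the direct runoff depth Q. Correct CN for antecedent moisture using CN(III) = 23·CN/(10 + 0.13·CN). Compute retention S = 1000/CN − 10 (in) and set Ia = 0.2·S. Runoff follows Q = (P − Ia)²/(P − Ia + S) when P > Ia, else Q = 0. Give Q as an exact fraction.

Q = 2739081270289/317621276100 in ≈ 8.624 in

CN(III) from CN(II)=71: (23·71)/(10 + 0.13·71) = 163300/1923 ≈ 84.919
Max retention: S = 1000/(163300/1923) − 10 = 2900/1633 in (≈ 1.776 in)
Initial abstraction Ia = S/5 = (2900/1633)/5 = 580/1633 ≈ 0.355 in
Since P=10.490 > Ia=0.355: effective rainfall P−Ia = 1655017/163300 in
Runoff Q = (P−Ia)²/(P−Ia+S) = (10.135)²/(10.135+1.776) = 2739081270289/317621276100 ≈ 8.624 in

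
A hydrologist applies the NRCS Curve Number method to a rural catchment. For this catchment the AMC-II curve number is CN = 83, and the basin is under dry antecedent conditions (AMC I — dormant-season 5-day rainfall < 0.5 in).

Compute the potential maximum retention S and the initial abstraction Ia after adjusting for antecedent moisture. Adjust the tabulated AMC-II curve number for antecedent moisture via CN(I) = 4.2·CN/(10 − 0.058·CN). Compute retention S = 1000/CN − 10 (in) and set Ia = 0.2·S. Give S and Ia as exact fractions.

S = 8500/1743 in ≈ 4.877 in; Ia = 1700/1743 in ≈ 0.975 in

Dry (AMC I): CN(I) = 4.2·83/(10 − 0.058·83) = (1743/5)/(2593/500) = 174300/2593 ≈ 67.219
Max retention: S = 1000/(174300/2593) − 10 = 8500/1743 in (≈ 4.877 in)
Ia = 0.2S: 0.2·4.877 = 0.975 in (exactly 1700/1743)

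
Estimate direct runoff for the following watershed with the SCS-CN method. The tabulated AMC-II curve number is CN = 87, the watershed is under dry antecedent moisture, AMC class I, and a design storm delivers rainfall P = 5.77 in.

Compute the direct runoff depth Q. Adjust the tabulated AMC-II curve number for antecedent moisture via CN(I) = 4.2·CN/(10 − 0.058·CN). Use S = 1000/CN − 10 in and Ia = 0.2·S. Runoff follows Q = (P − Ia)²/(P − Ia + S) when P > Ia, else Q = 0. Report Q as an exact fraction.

Q = 854106824041/287602503300 in ≈ 2.970 in

CN(I) from CN(II)=87: (4.2·87)/(10 − 0.058·87) = 182700/2477 ≈ 73.759
Retention S: 1000/CN − 10 with CN=73.759 → S = 6500/1827 ≈ 3.558 in
Initial abstraction Ia = S/5 = (6500/1827)/5 = 1300/1827 ≈ 0.712 in
P − Ia = 5.770 − 0.712 = 924179/182700 ≈ 5.058 in (> 0, runoff occurs)
Runoff Q = (P−Ia)²/(P−Ia+S) = (5.058)²/(5.058+3.558) = 854106824041/287602503300 ≈ 2.970 in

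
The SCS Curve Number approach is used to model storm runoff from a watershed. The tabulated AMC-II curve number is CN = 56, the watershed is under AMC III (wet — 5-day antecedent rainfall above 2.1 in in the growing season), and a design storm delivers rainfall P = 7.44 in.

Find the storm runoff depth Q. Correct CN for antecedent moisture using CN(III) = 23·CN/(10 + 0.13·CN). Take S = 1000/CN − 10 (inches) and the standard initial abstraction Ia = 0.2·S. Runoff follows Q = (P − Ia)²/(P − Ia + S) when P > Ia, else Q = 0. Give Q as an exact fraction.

Adjust CN=56 to AMC III: 23·56/(10 + 0.13·56) → 1288 ÷ (432/25) = 4025/54 ≈ 74.537
S = 1000/(4025/54) − 10 = 550/161 in ≈ 3.416 in
Initial abstraction Ia = S/5 = (550/161)/5 = 110/161 ≈ 0.683 in
P − Ia = 7.440 − 0.683 = 27196/4025 ≈ 6.757 in (> 0, runoff occurs)
Q: (27196/4025)² ÷ (40946/4025) = 369811208/82403825 in (≈ 4.488 in)

Q = 369811208/82403825 in ≈ 4.488 in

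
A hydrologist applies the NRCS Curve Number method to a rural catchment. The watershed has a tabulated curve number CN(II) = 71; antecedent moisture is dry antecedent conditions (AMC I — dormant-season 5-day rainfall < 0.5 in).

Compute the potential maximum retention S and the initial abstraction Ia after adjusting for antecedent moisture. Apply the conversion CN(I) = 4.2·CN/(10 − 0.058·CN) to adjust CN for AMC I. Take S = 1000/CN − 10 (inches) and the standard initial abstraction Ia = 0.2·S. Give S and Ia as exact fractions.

S = 14500/1491 in ≈ 9.725 in; Ia = 2900/1491 in ≈ 1.945 in

Dry (AMC I): CN(I) = 4.2·71/(10 − 0.058·71) = (1491/5)/(2941/500) = 149100/2941 ≈ 50.697
Max retention: S = 1000/(149100/2941) − 10 = 14500/1491 in (≈ 9.725 in)
Initial abstraction Ia = S/5 = (14500/1491)/5 = 2900/1491 ≈ 1.945 in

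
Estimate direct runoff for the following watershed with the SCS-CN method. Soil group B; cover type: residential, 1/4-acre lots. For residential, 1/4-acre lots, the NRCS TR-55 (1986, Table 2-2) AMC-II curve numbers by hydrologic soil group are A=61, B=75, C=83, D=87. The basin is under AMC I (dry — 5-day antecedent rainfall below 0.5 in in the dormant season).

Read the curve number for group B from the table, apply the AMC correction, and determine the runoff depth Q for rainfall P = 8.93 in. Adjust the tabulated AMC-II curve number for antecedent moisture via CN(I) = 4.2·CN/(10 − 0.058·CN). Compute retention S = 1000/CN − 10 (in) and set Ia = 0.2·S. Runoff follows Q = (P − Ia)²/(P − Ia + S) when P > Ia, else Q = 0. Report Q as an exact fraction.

Q = 2139895081/606431700 in ≈ 3.529 in

NRCS table: residential, 1/4-acre lots, soil group B → CN(II) = 75
Adjust CN=75 to AMC I: 4.2·75/(10 − 0.058·75) → 315 ÷ (113/20) = 6300/113 ≈ 55.752
Max retention: S = 1000/(6300/113) − 10 = 500/63 in (≈ 7.937 in)
Initial abstraction Ia = S/5 = (500/63)/5 = 100/63 ≈ 1.587 in
Since P=8.930 > Ia=1.587: effective rainfall P−Ia = 46259/6300 in
Runoff Q = (P−Ia)²/(P−Ia+S) = (7.343)²/(7.343+7.937) = 2139895081/606431700 ≈ 3.529 in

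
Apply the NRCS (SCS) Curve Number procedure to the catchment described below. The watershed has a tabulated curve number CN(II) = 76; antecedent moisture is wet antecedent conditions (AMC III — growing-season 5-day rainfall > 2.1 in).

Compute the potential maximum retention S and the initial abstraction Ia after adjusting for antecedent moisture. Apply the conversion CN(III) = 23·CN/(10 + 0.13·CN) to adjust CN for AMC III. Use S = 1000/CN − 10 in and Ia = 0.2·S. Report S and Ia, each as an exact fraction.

Adjust CN=76 to AMC III: 23·76/(10 + 0.13·76) → 1748 ÷ (497/25) = 43700/497 ≈ 87.928
Retention S: 1000/CN − 10 with CN=87.928 → S = 600/437 ≈ 1.373 in
Ia = 0.2·(600/437) = 120/437 in ≈ 0.275 in

S = 600/437 in ≈ 1.373 in; Ia = 120/437 in ≈ 0.275 in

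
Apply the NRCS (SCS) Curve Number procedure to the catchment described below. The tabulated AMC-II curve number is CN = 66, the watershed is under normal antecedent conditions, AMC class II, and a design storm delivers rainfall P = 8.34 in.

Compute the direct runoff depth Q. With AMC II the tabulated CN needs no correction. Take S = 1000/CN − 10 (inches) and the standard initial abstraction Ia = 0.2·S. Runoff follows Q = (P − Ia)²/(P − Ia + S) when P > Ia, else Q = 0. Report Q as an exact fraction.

AMC II — tabulated CN = 66 applies directly.
Max retention: S = 1000/66 − 10 = 170/33 in (≈ 5.152 in)
Ia = 0.2S: 0.2·5.152 = 1.030 in (exactly 34/33)
Since P=8.340 > Ia=1.030: effective rainfall P−Ia = 12061/1650 in
Runoff Q = (P−Ia)²/(P−Ia+S) = (7.310)²/(7.310+5.152) = 145467721/33925650 ≈ 4.288 in

Q = 145467721/33925650 in ≈ 4.288 in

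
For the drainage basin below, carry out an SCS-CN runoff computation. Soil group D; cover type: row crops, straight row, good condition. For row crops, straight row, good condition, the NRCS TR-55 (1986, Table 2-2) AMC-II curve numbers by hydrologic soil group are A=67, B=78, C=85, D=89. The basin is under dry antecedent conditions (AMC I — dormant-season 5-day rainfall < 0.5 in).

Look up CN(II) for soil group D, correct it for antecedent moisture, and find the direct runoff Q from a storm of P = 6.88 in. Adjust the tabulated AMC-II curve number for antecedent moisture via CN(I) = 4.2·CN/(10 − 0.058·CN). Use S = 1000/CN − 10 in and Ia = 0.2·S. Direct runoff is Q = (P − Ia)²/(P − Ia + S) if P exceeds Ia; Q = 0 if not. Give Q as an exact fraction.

Q = 21604296256/5040085575 in ≈ 4.286 in

NRCS table: row crops, straight row, good condition, soil group D → CN(II) = 89
CN(I) from CN(II)=89: (4.2·89)/(10 − 0.058·89) = 186900/2419 ≈ 77.263
Max retention: S = 1000/(186900/2419) − 10 = 5500/1869 in (≈ 2.943 in)
Ia = 0.2·(5500/1869) = 1100/1869 in ≈ 0.589 in
Excess rainfall: 6.880 − 0.589 = 6.291 in; P > Ia so Q > 0
Q: (293968/46725)² ÷ (431468/46725) = 21604296256/5040085575 in (≈ 4.286 in)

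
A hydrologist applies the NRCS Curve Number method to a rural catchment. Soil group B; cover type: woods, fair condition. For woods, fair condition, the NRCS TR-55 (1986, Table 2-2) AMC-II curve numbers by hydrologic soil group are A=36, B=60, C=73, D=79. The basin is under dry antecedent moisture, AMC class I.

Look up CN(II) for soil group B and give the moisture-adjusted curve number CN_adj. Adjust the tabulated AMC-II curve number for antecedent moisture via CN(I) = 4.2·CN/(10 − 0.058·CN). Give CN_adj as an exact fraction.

CN_adj = 6300/163 ≈ 38.650

NRCS table: woods, fair condition, soil group B → CN(II) = 60
Adjust CN=60 to AMC I: 4.2·60/(10 − 0.058·60) → 252 ÷ (163/25) = 6300/163 ≈ 38.650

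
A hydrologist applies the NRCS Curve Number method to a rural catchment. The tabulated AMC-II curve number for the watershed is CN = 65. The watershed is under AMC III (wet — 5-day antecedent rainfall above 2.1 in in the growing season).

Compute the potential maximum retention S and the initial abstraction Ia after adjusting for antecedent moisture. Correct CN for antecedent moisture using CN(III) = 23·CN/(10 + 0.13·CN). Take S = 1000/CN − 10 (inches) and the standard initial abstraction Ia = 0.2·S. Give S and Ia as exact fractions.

S = 700/299 in ≈ 2.341 in; Ia = 140/299 in ≈ 0.468 in

CN(III) from CN(II)=65: (23·65)/(10 + 0.13·65) = 29900/369 ≈ 81.030
Max retention: S = 1000/(29900/369) − 10 = 700/299 in (≈ 2.341 in)
Ia = 0.2·(700/299) = 140/299 in ≈ 0.468 in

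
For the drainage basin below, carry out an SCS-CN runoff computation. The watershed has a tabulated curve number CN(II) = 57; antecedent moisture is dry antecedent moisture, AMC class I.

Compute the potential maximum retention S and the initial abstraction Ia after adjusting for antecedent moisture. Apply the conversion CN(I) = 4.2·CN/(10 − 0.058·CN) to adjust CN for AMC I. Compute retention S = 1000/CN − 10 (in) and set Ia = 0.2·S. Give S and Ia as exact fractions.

CN(I) from CN(II)=57: (4.2·57)/(10 − 0.058·57) = 119700/3347 ≈ 35.763
S = 1000/(119700/3347) − 10 = 21500/1197 in ≈ 17.962 in
Ia = 0.2S: 0.2·17.962 = 3.592 in (exactly 4300/1197)

S = 21500/1197 in ≈ 17.962 in; Ia = 4300/1197 in ≈ 3.592 in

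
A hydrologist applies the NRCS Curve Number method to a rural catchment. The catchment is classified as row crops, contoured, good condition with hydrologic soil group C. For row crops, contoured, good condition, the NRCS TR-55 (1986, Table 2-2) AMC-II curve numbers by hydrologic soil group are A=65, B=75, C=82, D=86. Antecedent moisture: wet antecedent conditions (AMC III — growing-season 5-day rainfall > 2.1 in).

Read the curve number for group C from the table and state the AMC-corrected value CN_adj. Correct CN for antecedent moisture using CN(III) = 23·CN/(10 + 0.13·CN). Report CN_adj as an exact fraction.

CN_adj = 94300/1033 ≈ 91.288

NRCS table: row crops, contoured, good condition, soil group C → CN(II) = 82
CN(III) from CN(II)=82: (23·82)/(10 + 0.13·82) = 94300/1033 ≈ 91.288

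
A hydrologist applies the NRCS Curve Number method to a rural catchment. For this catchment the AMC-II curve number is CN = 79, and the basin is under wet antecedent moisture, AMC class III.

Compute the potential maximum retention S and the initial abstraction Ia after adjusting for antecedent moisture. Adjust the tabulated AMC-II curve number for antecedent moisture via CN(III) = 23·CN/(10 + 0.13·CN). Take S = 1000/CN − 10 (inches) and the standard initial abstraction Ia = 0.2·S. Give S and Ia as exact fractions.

S = 2100/1817 in ≈ 1.156 in; Ia = 420/1817 in ≈ 0.231 in

Wet (AMC III): CN(III) = 23·79/(10 + 0.13·79) = 1817/(2027/100) = 181700/2027 ≈ 89.640
S = 1000/(181700/2027) − 10 = 2100/1817 in ≈ 1.156 in
Ia = 0.2S: 0.2·1.156 = 0.231 in (exactly 420/1817)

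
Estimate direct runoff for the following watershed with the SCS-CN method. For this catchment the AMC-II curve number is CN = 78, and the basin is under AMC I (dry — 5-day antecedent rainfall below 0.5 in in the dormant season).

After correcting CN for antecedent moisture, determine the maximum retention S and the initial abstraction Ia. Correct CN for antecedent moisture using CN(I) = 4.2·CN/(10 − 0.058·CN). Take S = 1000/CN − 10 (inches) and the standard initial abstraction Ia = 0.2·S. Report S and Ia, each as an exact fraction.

Adjust CN=78 to AMC I: 4.2·78/(10 − 0.058·78) → (1638/5) ÷ (1369/250) = 81900/1369 ≈ 59.825
S = 1000/(81900/1369) − 10 = 5500/819 in ≈ 6.716 in
Ia = 0.2·(5500/819) = 1100/819 in ≈ 1.343 in

S = 5500/819 in ≈ 6.716 in; Ia = 1100/819 in ≈ 1.343 in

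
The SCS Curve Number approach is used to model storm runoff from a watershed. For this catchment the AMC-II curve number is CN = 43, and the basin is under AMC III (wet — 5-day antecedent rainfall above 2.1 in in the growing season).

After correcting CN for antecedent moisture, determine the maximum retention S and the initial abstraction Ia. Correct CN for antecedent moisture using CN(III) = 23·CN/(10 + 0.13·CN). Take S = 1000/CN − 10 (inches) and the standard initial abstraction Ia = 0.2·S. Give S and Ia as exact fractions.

S = 5700/989 in ≈ 5.763 in; Ia = 1140/989 in ≈ 1.153 in

CN(III) from CN(II)=43: (23·43)/(10 + 0.13·43) = 98900/1559 ≈ 63.438
S = 1000/(98900/1559) − 10 = 5700/989 in ≈ 5.763 in
Ia = 0.2·(5700/989) = 1140/989 in ≈ 1.153 in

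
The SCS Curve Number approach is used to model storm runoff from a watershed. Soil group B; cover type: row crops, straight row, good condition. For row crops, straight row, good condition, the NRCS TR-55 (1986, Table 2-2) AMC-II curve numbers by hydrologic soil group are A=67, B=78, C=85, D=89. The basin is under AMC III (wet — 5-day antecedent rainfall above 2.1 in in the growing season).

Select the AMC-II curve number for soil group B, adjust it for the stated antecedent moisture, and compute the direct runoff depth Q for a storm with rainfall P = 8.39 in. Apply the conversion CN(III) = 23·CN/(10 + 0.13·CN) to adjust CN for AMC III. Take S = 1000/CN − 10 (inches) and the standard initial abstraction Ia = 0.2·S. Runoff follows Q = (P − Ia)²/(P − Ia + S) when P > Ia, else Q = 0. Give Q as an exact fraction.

NRCS table: row crops, straight row, good condition, soil group B → CN(II) = 78
Adjust CN=78 to AMC III: 23·78/(10 + 0.13·78) → 1794 ÷ (1007/50) = 89700/1007 ≈ 89.076
Max retention: S = 1000/(89700/1007) − 10 = 1100/897 in (≈ 1.226 in)
Ia = 0.2·(1100/897) = 220/897 in ≈ 0.245 in
Since P=8.390 > Ia=0.245: effective rainfall P−Ia = 730583/89700 in
Q = (730583/89700)²/((730583/89700) + 1100/897) = (533751519889/8046090000)/(840583/89700) = 533751519889/75400295100 in ≈ 7.079 in

Q = 533751519889/75400295100 in ≈ 7.079 in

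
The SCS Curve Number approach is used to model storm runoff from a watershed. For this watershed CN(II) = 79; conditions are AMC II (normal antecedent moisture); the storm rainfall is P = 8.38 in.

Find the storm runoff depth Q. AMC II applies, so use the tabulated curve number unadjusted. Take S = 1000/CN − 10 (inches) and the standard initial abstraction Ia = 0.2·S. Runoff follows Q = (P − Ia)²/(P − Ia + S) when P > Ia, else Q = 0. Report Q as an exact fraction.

Q = 961062001/163928950 in ≈ 5.863 in

AMC II — tabulated CN = 79 applies directly.
S = 1000/79 − 10 = 210/79 in ≈ 2.658 in
Ia = 0.2·(210/79) = 42/79 in ≈ 0.532 in
P − Ia = 8.380 − 0.532 = 31001/3950 ≈ 7.848 in (> 0, runoff occurs)
Runoff Q = (P−Ia)²/(P−Ia+S) = (7.848)²/(7.848+2.658) = 961062001/163928950 ≈ 5.863 in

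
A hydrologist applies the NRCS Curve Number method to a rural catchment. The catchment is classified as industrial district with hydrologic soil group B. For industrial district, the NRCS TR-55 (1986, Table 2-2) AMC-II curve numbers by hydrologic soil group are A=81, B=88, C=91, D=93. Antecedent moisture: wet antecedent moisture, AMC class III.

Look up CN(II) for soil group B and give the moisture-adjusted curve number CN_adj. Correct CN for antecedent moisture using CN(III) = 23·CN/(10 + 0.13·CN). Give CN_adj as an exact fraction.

NRCS table: industrial district, soil group B → CN(II) = 88
Wet (AMC III): CN(III) = 23·88/(10 + 0.13·88) = 2024/(536/25) = 6325/67 ≈ 94.403

CN_adj = 6325/67 ≈ 94.403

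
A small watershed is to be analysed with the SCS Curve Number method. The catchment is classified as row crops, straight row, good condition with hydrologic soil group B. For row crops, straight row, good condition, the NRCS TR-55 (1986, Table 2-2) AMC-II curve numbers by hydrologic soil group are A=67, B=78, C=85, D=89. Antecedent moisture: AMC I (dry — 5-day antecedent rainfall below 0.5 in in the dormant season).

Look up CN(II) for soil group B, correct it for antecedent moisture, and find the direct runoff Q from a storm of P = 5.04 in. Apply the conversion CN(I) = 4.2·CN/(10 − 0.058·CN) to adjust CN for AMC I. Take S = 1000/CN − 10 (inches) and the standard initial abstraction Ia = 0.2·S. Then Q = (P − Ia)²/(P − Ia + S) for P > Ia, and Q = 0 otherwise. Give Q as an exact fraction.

NRCS table: row crops, straight row, good condition, soil group B → CN(II) = 78
Dry (AMC I): CN(I) = 4.2·78/(10 − 0.058·78) = (1638/5)/(1369/250) = 81900/1369 ≈ 59.825
Retention S: 1000/CN − 10 with CN=59.825 → S = 5500/819 ≈ 6.716 in
Ia = 0.2S: 0.2·6.716 = 1.343 in (exactly 1100/819)
Excess rainfall: 5.040 − 1.343 = 3.697 in; P > Ia so Q > 0
Q = (75694/20475)²/((75694/20475) + 5500/819) = (5729581636/419225625)/(213194/20475) = 2864790818/2182573575 in ≈ 1.313 in

Q = 2864790818/2182573575 in ≈ 1.313 in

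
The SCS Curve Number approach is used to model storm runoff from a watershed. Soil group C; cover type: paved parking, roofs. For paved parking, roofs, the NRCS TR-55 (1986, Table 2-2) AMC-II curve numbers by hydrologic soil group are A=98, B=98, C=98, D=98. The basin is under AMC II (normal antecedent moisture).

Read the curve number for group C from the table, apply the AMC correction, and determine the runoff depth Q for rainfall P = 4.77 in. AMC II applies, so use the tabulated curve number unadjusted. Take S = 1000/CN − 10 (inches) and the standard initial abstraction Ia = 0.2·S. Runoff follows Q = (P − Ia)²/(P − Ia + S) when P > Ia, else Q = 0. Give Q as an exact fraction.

NRCS table: paved parking, roofs, soil group C → CN(II) = 98
AMC II — tabulated CN = 98 applies directly.
Max retention: S = 1000/98 − 10 = 10/49 in (≈ 0.204 in)
Ia = 0.2S: 0.2·0.204 = 0.041 in (exactly 2/49)
P − Ia = 4.770 − 0.041 = 23173/4900 ≈ 4.729 in (> 0, runoff occurs)
Q = (23173/4900)²/((23173/4900) + 10/49) = (536987929/24010000)/(24173/4900) = 536987929/118447700 in ≈ 4.534 in

Q = 536987929/118447700 in ≈ 4.534 in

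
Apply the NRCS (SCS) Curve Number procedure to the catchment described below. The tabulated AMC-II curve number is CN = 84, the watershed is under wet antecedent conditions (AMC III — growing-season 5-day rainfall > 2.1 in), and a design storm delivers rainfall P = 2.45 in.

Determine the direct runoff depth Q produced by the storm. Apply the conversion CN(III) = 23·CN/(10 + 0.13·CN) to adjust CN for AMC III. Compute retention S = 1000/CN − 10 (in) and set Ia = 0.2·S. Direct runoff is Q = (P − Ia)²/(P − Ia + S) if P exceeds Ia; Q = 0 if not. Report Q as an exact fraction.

Q = 486952489/290447220 in ≈ 1.677 in

CN(III) from CN(II)=84: (23·84)/(10 + 0.13·84) = 48300/523 ≈ 92.352
S = 1000/(48300/523) − 10 = 400/483 in ≈ 0.828 in
Initial abstraction Ia = S/5 = (400/483)/5 = 80/483 ≈ 0.166 in
P − Ia = 2.450 − 0.166 = 22067/9660 ≈ 2.284 in (> 0, runoff occurs)
Q = (22067/9660)²/((22067/9660) + 400/483) = (486952489/93315600)/(30067/9660) = 486952489/290447220 in ≈ 1.677 in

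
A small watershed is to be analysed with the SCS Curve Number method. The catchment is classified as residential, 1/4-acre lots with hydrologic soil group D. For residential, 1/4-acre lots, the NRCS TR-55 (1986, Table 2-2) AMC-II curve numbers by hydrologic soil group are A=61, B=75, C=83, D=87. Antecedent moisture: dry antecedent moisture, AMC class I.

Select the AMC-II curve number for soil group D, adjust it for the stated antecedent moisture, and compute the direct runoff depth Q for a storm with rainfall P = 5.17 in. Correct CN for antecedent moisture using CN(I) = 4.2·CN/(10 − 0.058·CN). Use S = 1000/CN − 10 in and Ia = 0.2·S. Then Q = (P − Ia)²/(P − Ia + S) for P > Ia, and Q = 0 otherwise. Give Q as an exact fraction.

Q = 663506364481/267574929300 in ≈ 2.480 in

NRCS table: residential, 1/4-acre lots, soil group D → CN(II) = 87
CN(I) from CN(II)=87: (4.2·87)/(10 − 0.058·87) = 182700/2477 ≈ 73.759
Retention S: 1000/CN − 10 with CN=73.759 → S = 6500/1827 ≈ 3.558 in
Initial abstraction Ia = S/5 = (6500/1827)/5 = 1300/1827 ≈ 0.712 in
P − Ia = 5.170 − 0.712 = 814559/182700 ≈ 4.458 in (> 0, runoff occurs)
Q: (814559/182700)² ÷ (1464559/182700) = 663506364481/267574929300 in (≈ 2.480 in)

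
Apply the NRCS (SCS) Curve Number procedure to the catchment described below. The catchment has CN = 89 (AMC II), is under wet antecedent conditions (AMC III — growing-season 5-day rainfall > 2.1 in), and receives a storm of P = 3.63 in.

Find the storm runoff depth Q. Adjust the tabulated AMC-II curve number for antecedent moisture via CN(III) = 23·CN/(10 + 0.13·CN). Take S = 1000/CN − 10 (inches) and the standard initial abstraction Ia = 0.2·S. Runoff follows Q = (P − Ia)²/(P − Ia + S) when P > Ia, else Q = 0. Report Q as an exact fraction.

Q = 47266269611/15465289700 in ≈ 3.056 in

Wet (AMC III): CN(III) = 23·89/(10 + 0.13·89) = 2047/(2157/100) = 204700/2157 ≈ 94.900
S = 1000/(204700/2157) − 10 = 1100/2047 in ≈ 0.537 in
Initial abstraction Ia = S/5 = (1100/2047)/5 = 220/2047 ≈ 0.107 in
Since P=3.630 > Ia=0.107: effective rainfall P−Ia = 721061/204700 in
Q: (721061/204700)² ÷ (831061/204700) = 47266269611/15465289700 in (≈ 3.056 in)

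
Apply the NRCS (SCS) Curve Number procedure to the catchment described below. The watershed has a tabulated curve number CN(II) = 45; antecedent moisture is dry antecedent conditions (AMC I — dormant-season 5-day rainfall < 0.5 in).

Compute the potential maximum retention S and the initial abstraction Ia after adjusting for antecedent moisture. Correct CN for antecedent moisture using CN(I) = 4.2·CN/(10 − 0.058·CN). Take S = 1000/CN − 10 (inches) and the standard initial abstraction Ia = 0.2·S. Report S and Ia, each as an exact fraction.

CN(I) from CN(II)=45: (4.2·45)/(10 − 0.058·45) = 18900/739 ≈ 25.575
S = 1000/(18900/739) − 10 = 5500/189 in ≈ 29.101 in
Ia = 0.2·(5500/189) = 1100/189 in ≈ 5.820 in

S = 5500/189 in ≈ 29.101 in; Ia = 1100/189 in ≈ 5.820 in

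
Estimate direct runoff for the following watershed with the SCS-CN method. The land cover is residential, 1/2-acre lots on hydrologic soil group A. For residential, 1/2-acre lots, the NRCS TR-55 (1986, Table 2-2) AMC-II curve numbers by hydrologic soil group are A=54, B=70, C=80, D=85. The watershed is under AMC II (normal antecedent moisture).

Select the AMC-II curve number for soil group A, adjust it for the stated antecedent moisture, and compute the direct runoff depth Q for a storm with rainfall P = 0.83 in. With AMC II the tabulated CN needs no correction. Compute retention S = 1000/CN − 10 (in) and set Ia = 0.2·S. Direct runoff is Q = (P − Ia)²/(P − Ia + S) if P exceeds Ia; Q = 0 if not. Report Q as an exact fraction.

Q = 0 in ≈ 0.000 in

NRCS table: residential, 1/2-acre lots, soil group A → CN(II) = 54
CN(II) = 54; AMC II needs no correction.
S = 1000/54 − 10 = 230/27 in ≈ 8.519 in
Ia = 0.2S: 0.2·8.519 = 1.704 in (exactly 46/27)
P = 0.830 ≤ Ia = 1.704 in: entire storm abstracted, Q = 0.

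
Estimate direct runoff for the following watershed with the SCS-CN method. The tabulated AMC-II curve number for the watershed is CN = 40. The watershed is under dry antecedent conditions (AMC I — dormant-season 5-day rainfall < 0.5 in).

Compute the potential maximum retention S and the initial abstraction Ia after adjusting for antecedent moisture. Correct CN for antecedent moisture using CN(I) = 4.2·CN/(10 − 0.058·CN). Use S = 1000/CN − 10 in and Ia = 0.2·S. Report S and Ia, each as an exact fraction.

Dry (AMC I): CN(I) = 4.2·40/(10 − 0.058·40) = 168/(192/25) = 175/8 ≈ 21.875
S = 1000/(175/8) − 10 = 250/7 in ≈ 35.714 in
Ia = 0.2·(250/7) = 50/7 in ≈ 7.143 in

S = 250/7 in ≈ 35.714 in; Ia = 50/7 in ≈ 7.143 in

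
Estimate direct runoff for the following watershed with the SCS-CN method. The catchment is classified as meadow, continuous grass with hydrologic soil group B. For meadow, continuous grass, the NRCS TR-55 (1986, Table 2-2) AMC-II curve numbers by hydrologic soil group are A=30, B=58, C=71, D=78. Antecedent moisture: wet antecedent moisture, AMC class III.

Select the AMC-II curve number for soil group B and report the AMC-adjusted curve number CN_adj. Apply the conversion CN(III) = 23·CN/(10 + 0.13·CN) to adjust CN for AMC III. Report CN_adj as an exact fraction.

NRCS table: meadow, continuous grass, soil group B → CN(II) = 58
Wet (AMC III): CN(III) = 23·58/(10 + 0.13·58) = 1334/(877/50) = 66700/877 ≈ 76.055

CN_adj = 66700/877 ≈ 76.055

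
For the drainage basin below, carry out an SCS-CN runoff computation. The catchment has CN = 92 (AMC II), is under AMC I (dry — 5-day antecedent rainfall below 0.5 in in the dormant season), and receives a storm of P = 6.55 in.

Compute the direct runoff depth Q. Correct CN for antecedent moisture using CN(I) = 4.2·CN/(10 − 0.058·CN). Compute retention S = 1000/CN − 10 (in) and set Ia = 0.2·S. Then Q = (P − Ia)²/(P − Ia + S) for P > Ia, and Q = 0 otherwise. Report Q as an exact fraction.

CN(I) from CN(II)=92: (4.2·92)/(10 − 0.058·92) = 48300/583 ≈ 82.847
S = 1000/(48300/583) − 10 = 1000/483 in ≈ 2.070 in
Ia = 0.2S: 0.2·2.070 = 0.414 in (exactly 200/483)
P − Ia = 6.550 − 0.414 = 59273/9660 ≈ 6.136 in (> 0, runoff occurs)
Runoff Q = (P−Ia)²/(P−Ia+S) = (6.136)²/(6.136+2.070) = 3513288529/765777180 ≈ 4.588 in

Q = 3513288529/765777180 in ≈ 4.588 in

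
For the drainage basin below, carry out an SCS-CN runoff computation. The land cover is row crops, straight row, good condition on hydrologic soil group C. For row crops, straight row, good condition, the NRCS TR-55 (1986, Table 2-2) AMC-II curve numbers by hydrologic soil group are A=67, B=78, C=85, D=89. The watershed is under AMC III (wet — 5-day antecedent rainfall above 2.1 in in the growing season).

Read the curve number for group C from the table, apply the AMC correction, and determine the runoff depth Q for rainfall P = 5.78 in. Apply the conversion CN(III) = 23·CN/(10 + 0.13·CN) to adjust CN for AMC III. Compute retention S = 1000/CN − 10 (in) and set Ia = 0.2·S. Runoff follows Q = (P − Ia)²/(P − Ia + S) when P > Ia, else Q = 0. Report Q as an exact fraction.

Q = 12099780001/2443730450 in ≈ 4.951 in

NRCS table: row crops, straight row, good condition, soil group C → CN(II) = 85
Wet (AMC III): CN(III) = 23·85/(10 + 0.13·85) = 1955/(421/20) = 39100/421 ≈ 92.874
S = 1000/(39100/421) − 10 = 300/391 in ≈ 0.767 in
Initial abstraction Ia = S/5 = (300/391)/5 = 60/391 ≈ 0.153 in
Since P=5.780 > Ia=0.153: effective rainfall P−Ia = 109999/19550 in
Runoff Q = (P−Ia)²/(P−Ia+S) = (5.627)²/(5.627+0.767) = 12099780001/2443730450 ≈ 4.951 in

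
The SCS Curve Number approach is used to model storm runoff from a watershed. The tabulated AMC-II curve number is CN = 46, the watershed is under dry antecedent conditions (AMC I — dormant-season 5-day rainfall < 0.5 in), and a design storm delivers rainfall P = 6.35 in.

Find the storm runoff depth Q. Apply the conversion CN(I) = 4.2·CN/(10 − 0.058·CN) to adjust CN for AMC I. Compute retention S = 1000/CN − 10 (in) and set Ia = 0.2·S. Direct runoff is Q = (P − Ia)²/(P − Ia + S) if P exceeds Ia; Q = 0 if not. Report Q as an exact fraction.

Q = 5987809/297679340 in ≈ 0.020 in

Dry (AMC I): CN(I) = 4.2·46/(10 − 0.058·46) = (966/5)/(1833/250) = 16100/611 ≈ 26.350
Max retention: S = 1000/(16100/611) − 10 = 4500/161 in (≈ 27.950 in)
Ia = 0.2·(4500/161) = 900/161 in ≈ 5.590 in
P − Ia = 6.350 − 5.590 = 2447/3220 ≈ 0.760 in (> 0, runoff occurs)
Q = (2447/3220)²/((2447/3220) + 4500/161) = (5987809/10368400)/(92447/3220) = 5987809/297679340 in ≈ 0.020 in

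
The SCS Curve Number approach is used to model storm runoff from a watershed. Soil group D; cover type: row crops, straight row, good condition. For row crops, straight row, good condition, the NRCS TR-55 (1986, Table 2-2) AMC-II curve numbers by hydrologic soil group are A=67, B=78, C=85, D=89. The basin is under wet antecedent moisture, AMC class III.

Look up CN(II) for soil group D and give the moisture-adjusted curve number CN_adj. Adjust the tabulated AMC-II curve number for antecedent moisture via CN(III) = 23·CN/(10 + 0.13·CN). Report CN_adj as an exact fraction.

CN_adj = 204700/2157 ≈ 94.900

NRCS table: row crops, straight row, good condition, soil group D → CN(II) = 89
Wet (AMC III): CN(III) = 23·89/(10 + 0.13·89) = 2047/(2157/100) = 204700/2157 ≈ 94.900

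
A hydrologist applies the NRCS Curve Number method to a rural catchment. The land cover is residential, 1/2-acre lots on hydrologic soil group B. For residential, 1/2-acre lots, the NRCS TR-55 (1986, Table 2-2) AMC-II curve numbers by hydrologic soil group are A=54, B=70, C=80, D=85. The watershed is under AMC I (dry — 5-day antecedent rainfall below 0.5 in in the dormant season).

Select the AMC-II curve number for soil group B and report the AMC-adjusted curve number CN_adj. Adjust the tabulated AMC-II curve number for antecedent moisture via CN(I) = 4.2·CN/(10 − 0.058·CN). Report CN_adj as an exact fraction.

CN_adj = 4900/99 ≈ 49.495

NRCS table: residential, 1/2-acre lots, soil group B → CN(II) = 70
Adjust CN=70 to AMC I: 4.2·70/(10 − 0.058·70) → 294 ÷ (297/50) = 4900/99 ≈ 49.495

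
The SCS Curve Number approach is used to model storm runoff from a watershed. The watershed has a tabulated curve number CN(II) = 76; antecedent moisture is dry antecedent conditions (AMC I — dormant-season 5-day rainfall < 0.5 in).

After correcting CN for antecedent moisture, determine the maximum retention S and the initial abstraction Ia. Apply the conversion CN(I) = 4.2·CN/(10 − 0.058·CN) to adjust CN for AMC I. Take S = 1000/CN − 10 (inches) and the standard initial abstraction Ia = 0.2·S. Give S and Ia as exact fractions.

S = 1000/133 in ≈ 7.519 in; Ia = 200/133 in ≈ 1.504 in

Adjust CN=76 to AMC I: 4.2·76/(10 − 0.058·76) → (1596/5) ÷ (699/125) = 13300/233 ≈ 57.082
S = 1000/(13300/233) − 10 = 1000/133 in ≈ 7.519 in
Initial abstraction Ia = S/5 = (1000/133)/5 = 200/133 ≈ 1.504 in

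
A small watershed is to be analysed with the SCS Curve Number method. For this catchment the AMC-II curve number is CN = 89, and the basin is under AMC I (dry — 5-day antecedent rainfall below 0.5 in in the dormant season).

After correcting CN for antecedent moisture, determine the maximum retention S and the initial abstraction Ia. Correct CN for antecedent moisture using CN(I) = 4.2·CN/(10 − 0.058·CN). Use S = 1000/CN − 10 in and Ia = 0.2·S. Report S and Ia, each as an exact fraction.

CN(I) from CN(II)=89: (4.2·89)/(10 − 0.058·89) = 186900/2419 ≈ 77.263
Retention S: 1000/CN − 10 with CN=77.263 → S = 5500/1869 ≈ 2.943 in
Ia = 0.2·(5500/1869) = 1100/1869 in ≈ 0.589 in

S = 5500/1869 in ≈ 2.943 in; Ia = 1100/1869 in ≈ 0.589 in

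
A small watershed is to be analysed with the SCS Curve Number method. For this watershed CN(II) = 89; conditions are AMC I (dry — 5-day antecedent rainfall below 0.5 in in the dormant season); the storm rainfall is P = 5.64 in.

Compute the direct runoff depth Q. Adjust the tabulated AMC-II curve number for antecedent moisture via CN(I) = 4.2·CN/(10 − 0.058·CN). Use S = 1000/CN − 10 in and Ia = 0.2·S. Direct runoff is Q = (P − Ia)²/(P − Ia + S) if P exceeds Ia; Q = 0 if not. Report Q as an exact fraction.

CN(I) from CN(II)=89: (4.2·89)/(10 − 0.058·89) = 186900/2419 ≈ 77.263
Max retention: S = 1000/(186900/2419) − 10 = 5500/1869 in (≈ 2.943 in)
Ia = 0.2·(5500/1869) = 1100/1869 in ≈ 0.589 in
Since P=5.640 > Ia=0.589: effective rainfall P−Ia = 236029/46725 in
Q: (236029/46725)² ÷ (373529/46725) = 55709688841/17453142525 in (≈ 3.192 in)

Q = 55709688841/17453142525 in ≈ 3.192 in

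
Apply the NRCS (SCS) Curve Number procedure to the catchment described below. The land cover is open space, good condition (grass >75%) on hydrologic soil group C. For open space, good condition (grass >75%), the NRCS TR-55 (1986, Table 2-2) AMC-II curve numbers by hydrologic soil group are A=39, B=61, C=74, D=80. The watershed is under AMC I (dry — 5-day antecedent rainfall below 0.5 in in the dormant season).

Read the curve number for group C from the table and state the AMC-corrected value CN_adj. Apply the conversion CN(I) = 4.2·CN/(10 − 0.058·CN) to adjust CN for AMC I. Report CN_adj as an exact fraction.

CN_adj = 77700/1427 ≈ 54.450

NRCS table: open space, good condition (grass >75%), soil group C → CN(II) = 74
Adjust CN=74 to AMC I: 4.2·74/(10 − 0.058·74) → (1554/5) ÷ (1427/250) = 77700/1427 ≈ 54.450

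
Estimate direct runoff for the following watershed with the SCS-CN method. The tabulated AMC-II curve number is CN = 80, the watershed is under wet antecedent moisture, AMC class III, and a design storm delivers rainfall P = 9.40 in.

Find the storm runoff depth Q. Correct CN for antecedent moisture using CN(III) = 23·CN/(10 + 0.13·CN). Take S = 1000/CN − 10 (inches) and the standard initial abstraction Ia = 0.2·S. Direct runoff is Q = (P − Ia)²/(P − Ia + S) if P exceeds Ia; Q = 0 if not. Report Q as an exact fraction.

Q = 1115136/135815 in ≈ 8.211 in

Wet (AMC III): CN(III) = 23·80/(10 + 0.13·80) = 1840/(102/5) = 4600/51 ≈ 90.196
Retention S: 1000/CN − 10 with CN=90.196 → S = 25/23 ≈ 1.087 in
Initial abstraction Ia = S/5 = (25/23)/5 = 5/23 ≈ 0.217 in
Excess rainfall: 9.400 − 0.217 = 9.183 in; P > Ia so Q > 0
Q = (1056/115)²/((1056/115) + 25/23) = (1115136/13225)/(1181/115) = 1115136/135815 in ≈ 8.211 in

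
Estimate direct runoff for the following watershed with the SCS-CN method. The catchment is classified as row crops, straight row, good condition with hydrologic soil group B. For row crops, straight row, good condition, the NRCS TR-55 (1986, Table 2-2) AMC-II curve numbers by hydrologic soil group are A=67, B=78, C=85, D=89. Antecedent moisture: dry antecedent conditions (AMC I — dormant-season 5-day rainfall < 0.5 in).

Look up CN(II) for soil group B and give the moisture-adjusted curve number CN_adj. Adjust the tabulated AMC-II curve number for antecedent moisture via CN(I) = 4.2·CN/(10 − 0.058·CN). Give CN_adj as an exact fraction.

NRCS table: row crops, straight row, good condition, soil group B → CN(II) = 78
Adjust CN=78 to AMC I: 4.2·78/(10 − 0.058·78) → (1638/5) ÷ (1369/250) = 81900/1369 ≈ 59.825

CN_adj = 81900/1369 ≈ 59.825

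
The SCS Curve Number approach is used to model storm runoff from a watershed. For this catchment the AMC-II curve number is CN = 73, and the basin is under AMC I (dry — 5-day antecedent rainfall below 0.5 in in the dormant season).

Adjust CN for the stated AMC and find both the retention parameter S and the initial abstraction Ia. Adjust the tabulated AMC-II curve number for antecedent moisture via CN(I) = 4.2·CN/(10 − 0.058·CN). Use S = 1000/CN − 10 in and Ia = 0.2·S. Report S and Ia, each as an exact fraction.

S = 4500/511 in ≈ 8.806 in; Ia = 900/511 in ≈ 1.761 in

CN(I) from CN(II)=73: (4.2·73)/(10 − 0.058·73) = 51100/961 ≈ 53.174
Retention S: 1000/CN − 10 with CN=53.174 → S = 4500/511 ≈ 8.806 in
Ia = 0.2·(4500/511) = 900/511 in ≈ 1.761 in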